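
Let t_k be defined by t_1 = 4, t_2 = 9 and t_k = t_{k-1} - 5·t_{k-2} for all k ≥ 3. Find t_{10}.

t_3 = -11;  t_4 = -56;  t_5 = -1;  t_6 = 279;  t_7 = 284;  t_8 = -1111;  t_9 = -2531;  t_{10} = 3024.

3024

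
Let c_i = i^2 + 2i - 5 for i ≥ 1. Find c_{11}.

138

c_{11} = 1·11^2 + 2·11 - 5 = 138.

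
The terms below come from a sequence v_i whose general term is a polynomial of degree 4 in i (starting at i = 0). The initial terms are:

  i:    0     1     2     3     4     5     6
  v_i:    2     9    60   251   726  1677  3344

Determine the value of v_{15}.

1st diffs: 7, 51, 191, 475, 951, 1667.
2nd diffs: 44, 140, 284, 476, 716.
3rd diffs: 96, 144, 192, 240.
4th diffs: 48, 48, 48 (constant).
So v_i = 2i^4 + 4i^3 - 4i^2 + 5i + 2.
Evaluating at i = 15 gives v_{15} = 113927.

113927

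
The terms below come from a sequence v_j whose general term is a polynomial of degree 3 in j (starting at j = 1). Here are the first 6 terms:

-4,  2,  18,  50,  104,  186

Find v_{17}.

4652

1st diffs: 6, 16, 32, 54, 82.
2nd diffs: 10, 16, 22, 28.
3rd diffs: 6, 6, 6 (constant).
Newton forward-difference form: v_j = -4 + 6·C(j-1,1) + 10·C(j-1,2) + 6·C(j-1,3).
At j = 17: j-1 = 16, so v_{17} = -4 + 96 + 1200 + 3360 = 4652.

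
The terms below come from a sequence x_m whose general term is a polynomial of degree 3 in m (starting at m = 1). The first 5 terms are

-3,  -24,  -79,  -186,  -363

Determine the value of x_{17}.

-14499

1st diffs: -21, -55, -107, -177.
2nd diffs: -34, -52, -70.
3rd diffs: -18, -18 (constant).
So x_m = -3m^3 + m^2 - 3m + 2.
Evaluating at m = 17 gives x_{17} = -14499.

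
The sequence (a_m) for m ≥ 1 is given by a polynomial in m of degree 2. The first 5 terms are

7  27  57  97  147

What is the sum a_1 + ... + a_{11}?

2827

1st diffs: 20, 30, 40, 50.
2nd diffs: 10, 10, 10 (constant).
So a_m = 5m^2 + 5m - 3.
Continuing: …, 207, 277, 357, 447, …, a_{11} = 657.
Summing m = 1..11 (11 terms) gives 2827.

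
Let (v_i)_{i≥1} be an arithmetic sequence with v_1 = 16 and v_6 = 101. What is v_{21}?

Common difference d = (101 - 16) / (6 - 1) = 17.
v_i = 16 + (i - 1)·17.
v_{21} = 16 + 20·17 = 356.

356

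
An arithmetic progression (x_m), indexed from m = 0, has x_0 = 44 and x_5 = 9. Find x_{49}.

Common difference d = (9 - 44) / (5 - 0) = -7.
x_m = 44 + (m - 0)·(-7).
x_{49} = 44 + 49·(-7) = -299.

-299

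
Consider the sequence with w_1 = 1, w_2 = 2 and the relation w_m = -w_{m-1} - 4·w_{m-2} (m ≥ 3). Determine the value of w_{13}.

-3494

Compute successive terms:
w_3 = -6; w_4 = -2; w_5 = 26; …; w_{10} = -818; w_{11} = 74; w_{12} = 3198; w_{13} = -3494.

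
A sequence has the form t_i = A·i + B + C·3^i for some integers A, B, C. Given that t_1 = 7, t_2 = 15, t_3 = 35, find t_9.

19703

Write the equations: A + B + 3C = 7; 2A + B + 9C = 15; 3A + B + 27C = 35.
Subtracting the first from the second: A + 6C = 8.
Subtracting the second from the third: A + 18C = 20.
Solving: C = 1, A = 2, then B = 2.
Hence t_9 = 2·9 + 2 + 1·19683 = 19703.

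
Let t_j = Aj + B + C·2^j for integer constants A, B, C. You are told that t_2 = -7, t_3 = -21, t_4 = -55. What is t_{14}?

-81835

At j = 2, 3, 4: 2A + B + 4C = -7; 3A + B + 8C = -21; 4A + B + 16C = -55.
Subtracting the first from the second: A + 4C = -14.
Subtracting the second from the third: A + 8C = -34.
Solving: C = -5, A = 6, then B = 1.
So t_j = 6·j + 1 + (-5)·2^j; at j=14 this is -81835.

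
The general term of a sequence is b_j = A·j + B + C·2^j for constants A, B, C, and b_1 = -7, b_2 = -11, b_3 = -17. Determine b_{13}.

-8221

Write the equations: A + B + 2C = -7; 2A + B + 4C = -11; 3A + B + 8C = -17.
Subtracting the first from the second: A + 2C = -4.
Subtracting the second from the third: A + 4C = -6.
Solving: C = -1, A = -2, then B = -3.
Therefore b_{13} = -26 + (-3) + (-1)·8192 = -8221.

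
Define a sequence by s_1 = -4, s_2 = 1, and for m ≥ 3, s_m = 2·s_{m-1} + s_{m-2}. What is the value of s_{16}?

Iterate the recurrence:
s_3 = -2; s_4 = -3; s_5 = -8; …; s_{13} = -9104; s_{14} = -21979; s_{15} = -53062; s_{16} = -128103.

-128103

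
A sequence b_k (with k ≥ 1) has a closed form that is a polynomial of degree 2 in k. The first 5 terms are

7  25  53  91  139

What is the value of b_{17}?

1st diffs: 18, 28, 38, 48.
2nd diffs: 10, 10, 10 (constant).
Newton forward-difference form: b_k = 7 + 18·C(k-1,1) + 10·C(k-1,2).
At k = 17: k-1 = 16, so b_{17} = 7 + 288 + 1200 = 1495.

1495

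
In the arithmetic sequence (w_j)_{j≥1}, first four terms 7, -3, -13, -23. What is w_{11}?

-93

Common difference d = -10.
w_j = 7 + (j - 1)·(-10).
w_{11} = 7 + 10·(-10) = -93.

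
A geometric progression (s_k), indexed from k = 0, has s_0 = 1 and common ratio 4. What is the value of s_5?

1024

s_k = 1·4^(k-0).
s_5 = 1·4^5 = 1024.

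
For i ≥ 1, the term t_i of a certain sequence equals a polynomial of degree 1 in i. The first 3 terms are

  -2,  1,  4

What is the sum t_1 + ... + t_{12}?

1st diffs: 3, 3 (constant).
So t_i = 3i - 5.
Continuing: …, 7, 10, 13, 16, …, t_{12} = 31.
Summing i = 1..12 (12 terms) gives 174.

174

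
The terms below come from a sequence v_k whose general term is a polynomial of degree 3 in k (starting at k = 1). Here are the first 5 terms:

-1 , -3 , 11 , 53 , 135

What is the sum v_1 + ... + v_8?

1672

1st diffs: -2, 14, 42, 82.
2nd diffs: 16, 28, 40.
3rd diffs: 12, 12 (constant).
So v_k = 2k^3 - 4k^2 - 4k + 5.
Continuing: 269, 467, 741.
Summing k = 1..8 (8 terms) gives 1672.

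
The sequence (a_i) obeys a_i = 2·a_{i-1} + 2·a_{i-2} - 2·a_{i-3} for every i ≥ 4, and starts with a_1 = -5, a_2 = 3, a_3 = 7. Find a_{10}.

6800

Applying the relation repeatedly:
a_4 = 30; a_5 = 68; a_6 = 182; a_7 = 440; a_8 = 1108; a_9 = 2732; a_{10} = 6800.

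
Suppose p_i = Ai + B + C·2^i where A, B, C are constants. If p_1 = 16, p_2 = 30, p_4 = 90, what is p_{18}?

At i = 1, 2, 4: A + B + 2C = 16; 2A + B + 4C = 30; 4A + B + 16C = 90.
Subtracting the first from the second: A + 2C = 14.
Subtracting the second from the third: 2A + 12C = 60.
Solving: C = 4, A = 6, then B = 2.
Hence p_{18} = 6·18 + 2 + 4·262144 = 1048686.

1048686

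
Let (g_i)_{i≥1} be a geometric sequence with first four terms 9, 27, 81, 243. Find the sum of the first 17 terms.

Common ratio r = 3.
g_i = 9·3^(i-1).
S = 9·(3^17 - 1)/(3 - 1) = 9·(129140163 - 1)/(2) = 581130729.

581130729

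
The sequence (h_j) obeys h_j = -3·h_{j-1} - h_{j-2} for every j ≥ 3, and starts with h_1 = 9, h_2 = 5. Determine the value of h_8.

3181

Step forward from the initial values:
h_3 = -24, h_4 = 67, h_5 = -177, h_6 = 464, h_7 = -1215, h_8 = 3181.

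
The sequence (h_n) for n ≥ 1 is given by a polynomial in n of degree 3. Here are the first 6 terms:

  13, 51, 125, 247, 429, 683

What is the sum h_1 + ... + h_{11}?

1st diffs: 38, 74, 122, 182, 254.
2nd diffs: 36, 48, 60, 72.
3rd diffs: 12, 12, 12 (constant).
Newton forward-difference form: h_n = 13 + 38·C(n-1,1) + 36·C(n-1,2) + 12·C(n-1,3).
Continuing: …, 1021, 1455, 1997, 2659, …, h_{11} = 3453.
Summing n = 1..11 (11 terms) gives 12133.

12133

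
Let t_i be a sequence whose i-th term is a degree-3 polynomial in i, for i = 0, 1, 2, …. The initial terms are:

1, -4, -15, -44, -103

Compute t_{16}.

1st diffs: -5, -11, -29, -59.
2nd diffs: -6, -18, -30.
3rd diffs: -12, -12 (constant).
Newton forward-difference form: t_i = 1 + (-5)·C(i,1) + (-6)·C(i,2) + (-12)·C(i,3).
At i = 16: i = 16, so t_{16} = 1 - 80 - 720 - 6720 = -7519.

-7519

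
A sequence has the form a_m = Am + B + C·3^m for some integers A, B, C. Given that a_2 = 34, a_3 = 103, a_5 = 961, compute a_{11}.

708559

Plug in m = 2, 3, 5: 2A + B + 9C = 34; 3A + B + 27C = 103; 5A + B + 243C = 961.
Subtracting the first from the second: A + 18C = 69.
Subtracting the second from the third: 2A + 216C = 858.
Solving: C = 4, A = -3, then B = 4.
Therefore a_{11} = -33 + 4 + 4·177147 = 708559.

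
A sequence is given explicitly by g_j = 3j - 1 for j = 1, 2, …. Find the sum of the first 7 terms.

77

Over j = 1..7: Σj = 28.
Total = (3)·28 + (-1)·7 = 77.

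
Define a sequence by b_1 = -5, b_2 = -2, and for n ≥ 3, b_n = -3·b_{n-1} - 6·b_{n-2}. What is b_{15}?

-1102248

Applying the relation repeatedly:
b_3 = 36;  b_4 = -96;  b_5 = 72;  …;  b_{12} = -25272;  b_{13} = -215784;  b_{14} = 798984;  b_{15} = -1102248.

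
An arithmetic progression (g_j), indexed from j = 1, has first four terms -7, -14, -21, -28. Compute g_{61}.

-427

Common difference d = -7.
g_j = -7 + (j - 1)·(-7).
g_{61} = -7 + 60·(-7) = -427.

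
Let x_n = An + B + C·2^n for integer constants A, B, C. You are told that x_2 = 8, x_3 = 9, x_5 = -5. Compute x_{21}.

The three given values yield: 2A + B + 4C = 8; 3A + B + 8C = 9; 5A + B + 32C = -5.
Subtracting the first from the second: A + 4C = 1.
Subtracting the second from the third: 2A + 24C = -14.
Solving: C = -1, A = 5, then B = 2.
So x_n = 5·n + 2 + (-1)·2^n; at n=21 this is -2097045.

-2097045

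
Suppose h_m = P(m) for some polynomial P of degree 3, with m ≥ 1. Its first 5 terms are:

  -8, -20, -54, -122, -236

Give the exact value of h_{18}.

1st diffs: -12, -34, -68, -114.
2nd diffs: -22, -34, -46.
3rd diffs: -12, -12 (constant).
Newton forward-difference form: h_m = -8 + (-12)·C(m-1,1) + (-22)·C(m-1,2) + (-12)·C(m-1,3).
At m = 18: m-1 = 17, so h_{18} = -8 - 204 - 2992 - 8160 = -11364.

-11364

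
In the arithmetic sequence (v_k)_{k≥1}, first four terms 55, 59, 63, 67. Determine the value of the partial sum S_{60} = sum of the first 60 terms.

Common difference d = 4.
v_k = 55 + (k - 1)·4.
v_{60} = 291; S = 60·(55 + 291)/2 = 10380.

10380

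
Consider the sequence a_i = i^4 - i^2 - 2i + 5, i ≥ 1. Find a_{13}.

28371

a_{13} = 1·13^4 - 1·13^2 - 2·13 + 5 = 28371.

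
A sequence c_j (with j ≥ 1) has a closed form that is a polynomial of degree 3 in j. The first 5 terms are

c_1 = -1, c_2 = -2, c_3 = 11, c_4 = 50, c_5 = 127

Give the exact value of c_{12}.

1st diffs: -1, 13, 39, 77.
2nd diffs: 14, 26, 38.
3rd diffs: 12, 12 (constant).
Newton forward-difference form: c_j = -1 + (-1)·C(j-1,1) + 14·C(j-1,2) + 12·C(j-1,3).
At j = 12: j-1 = 11, so c_{12} = -1 - 11 + 770 + 1980 = 2738.

2738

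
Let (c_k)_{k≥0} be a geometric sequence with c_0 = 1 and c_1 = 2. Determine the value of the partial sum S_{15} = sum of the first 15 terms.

Common ratio r = 2.
c_k = 1·2^(k-0).
S = 1·(2^15 - 1)/(2 - 1) = 1·(32768 - 1)/(1) = 32767.

32767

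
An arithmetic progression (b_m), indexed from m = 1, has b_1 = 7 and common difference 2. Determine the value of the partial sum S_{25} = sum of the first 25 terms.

b_m = 7 + (m - 1)·2.
b_{25} = 55; S = 25·(7 + 55)/2 = 775.

775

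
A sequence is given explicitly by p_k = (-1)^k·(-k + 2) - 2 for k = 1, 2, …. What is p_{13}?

(-1)^13 = -1; -k + 2 at k=13 is -11; so p_{13} = 9.

9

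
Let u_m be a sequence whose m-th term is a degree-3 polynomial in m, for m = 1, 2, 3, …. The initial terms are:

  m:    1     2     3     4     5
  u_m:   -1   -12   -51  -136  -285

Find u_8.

1st diffs: -11, -39, -85, -149.
2nd diffs: -28, -46, -64.
3rd diffs: -18, -18 (constant).
So u_m = -3m^3 + 4m^2 - 2m.
Evaluating at m = 8 gives u_8 = -1296.

-1296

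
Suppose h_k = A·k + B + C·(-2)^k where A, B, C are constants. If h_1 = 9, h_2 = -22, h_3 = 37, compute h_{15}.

163825

The three given values yield: A + B - 2C = 9; 2A + B + 4C = -22; 3A + B - 8C = 37.
Subtracting the first from the second: A + 6C = -31.
Subtracting the second from the third: A - 12C = 59.
Solving: C = -5, A = -1, then B = 0.
Hence h_{15} = -1·15 + 0 + (-5)·(-32768) = 163825.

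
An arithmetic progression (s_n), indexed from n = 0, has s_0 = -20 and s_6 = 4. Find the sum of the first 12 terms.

Common difference d = (4 - (-20)) / (6 - 0) = 4.
s_n = -20 + (n - 0)·4.
s_{11} = 24; S = 12·(-20 + 24)/2 = 24.

24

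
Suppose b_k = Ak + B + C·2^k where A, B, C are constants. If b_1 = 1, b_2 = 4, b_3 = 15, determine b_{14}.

65464

Write the equations: A + B + 2C = 1; 2A + B + 4C = 4; 3A + B + 8C = 15.
Subtracting the first from the second: A + 2C = 3.
Subtracting the second from the third: A + 4C = 11.
Solving: C = 4, A = -5, then B = -2.
So b_k = -5·k + (-2) + 4·2^k; at k=14 this is 65464.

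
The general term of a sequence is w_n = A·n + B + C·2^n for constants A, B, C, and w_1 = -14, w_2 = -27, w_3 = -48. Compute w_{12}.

-16445

At n = 1, 2, 3: A + B + 2C = -14; 2A + B + 4C = -27; 3A + B + 8C = -48.
Subtracting the first from the second: A + 2C = -13.
Subtracting the second from the third: A + 4C = -21.
Solving: C = -4, A = -5, then B = -1.
So w_n = -5·n + (-1) + (-4)·2^n; at n=12 this is -16445.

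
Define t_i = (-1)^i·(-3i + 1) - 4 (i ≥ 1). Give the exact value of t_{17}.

(-1)^17 = -1; -3i + 1 at i=17 is -50; so t_{17} = 46.

46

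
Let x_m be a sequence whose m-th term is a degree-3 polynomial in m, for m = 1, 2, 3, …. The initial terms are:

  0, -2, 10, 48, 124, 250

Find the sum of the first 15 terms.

1st diffs: -2, 12, 38, 76, 126.
2nd diffs: 14, 26, 38, 50.
3rd diffs: 12, 12, 12 (constant).
Newton forward-difference form: x_m = (-2)·C(m-1,1) + 14·C(m-1,2) + 12·C(m-1,3).
Continuing: …, 438, 700, 1048, 1494, …, x_{15} = 5614.
Summing m = 1..15 (15 terms) gives 22540.

22540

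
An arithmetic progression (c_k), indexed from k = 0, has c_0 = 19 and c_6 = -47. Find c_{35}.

Common difference d = (-47 - 19) / (6 - 0) = -11.
c_k = 19 + (k - 0)·(-11).
c_{35} = 19 + 35·(-11) = -366.

-366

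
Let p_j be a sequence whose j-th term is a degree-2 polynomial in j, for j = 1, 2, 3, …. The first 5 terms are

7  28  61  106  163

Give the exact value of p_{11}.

1st diffs: 21, 33, 45, 57.
2nd diffs: 12, 12, 12 (constant).
Newton forward-difference form: p_j = 7 + 21·C(j-1,1) + 12·C(j-1,2).
At j = 11: j-1 = 10, so p_{11} = 7 + 210 + 540 = 757.

757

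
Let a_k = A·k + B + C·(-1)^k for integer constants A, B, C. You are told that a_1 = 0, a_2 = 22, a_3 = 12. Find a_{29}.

The three given values yield: A + B - C = 0; 2A + B + C = 22; 3A + B - C = 12.
Subtracting the first from the second: A + 2C = 22.
Subtracting the second from the third: A - 2C = -10.
Solving: C = 8, A = 6, then B = 2.
So a_k = 6·k + 2 + 8·(-1)^k; at k=29 this is 168.

168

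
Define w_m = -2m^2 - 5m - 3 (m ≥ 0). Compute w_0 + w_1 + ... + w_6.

Over m = 0..6: Σm = 21, Σm² = 91.
Total = (-2)·91 + (-5)·21 + (-3)·7 = -308.

-308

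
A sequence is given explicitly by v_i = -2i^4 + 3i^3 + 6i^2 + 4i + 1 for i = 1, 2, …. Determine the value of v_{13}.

v_{13} = -2·13^4 + 3·13^3 + 6·13^2 + 4·13 + 1 = -49464.

-49464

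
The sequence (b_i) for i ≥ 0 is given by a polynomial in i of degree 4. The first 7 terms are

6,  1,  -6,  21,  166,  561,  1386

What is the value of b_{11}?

1st diffs: -5, -7, 27, 145, 395, 825.
2nd diffs: -2, 34, 118, 250, 430.
3rd diffs: 36, 84, 132, 180.
4th diffs: 48, 48, 48 (constant).
Newton forward-difference form: b_i = 6 + (-5)·C(i,1) + (-2)·C(i,2) + 36·C(i,3) + 48·C(i,4).
At i = 11: i = 11, so b_{11} = 6 - 55 - 110 + 5940 + 15840 = 21621.

21621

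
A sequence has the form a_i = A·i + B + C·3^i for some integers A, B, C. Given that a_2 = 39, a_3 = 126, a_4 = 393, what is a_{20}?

17433921945

At i = 2, 3, 4: 2A + B + 9C = 39; 3A + B + 27C = 126; 4A + B + 81C = 393.
Subtracting the first from the second: A + 18C = 87.
Subtracting the second from the third: A + 54C = 267.
Solving: C = 5, A = -3, then B = 0.
So a_i = -3·i + 0 + 5·3^i; at i=20 this is 17433921945.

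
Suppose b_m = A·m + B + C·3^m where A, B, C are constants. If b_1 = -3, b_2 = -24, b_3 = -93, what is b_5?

At m = 1, 2, 3: A + B + 3C = -3; 2A + B + 9C = -24; 3A + B + 27C = -93.
Subtracting the first from the second: A + 6C = -21.
Subtracting the second from the third: A + 18C = -69.
Solving: C = -4, A = 3, then B = 6.
So b_m = 3·m + 6 + (-4)·3^m; at m=5 this is -951.

-951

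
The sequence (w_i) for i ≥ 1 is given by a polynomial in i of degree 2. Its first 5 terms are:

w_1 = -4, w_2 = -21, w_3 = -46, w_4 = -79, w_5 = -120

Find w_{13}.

1st diffs: -17, -25, -33, -41.
2nd diffs: -8, -8, -8 (constant).
So w_i = -4i^2 - 5i + 5.
Evaluating at i = 13 gives w_{13} = -736.

-736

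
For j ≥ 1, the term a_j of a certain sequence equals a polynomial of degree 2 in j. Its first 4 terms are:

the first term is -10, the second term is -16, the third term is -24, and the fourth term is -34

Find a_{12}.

1st diffs: -6, -8, -10.
2nd diffs: -2, -2 (constant).
Newton forward-difference form: a_j = -10 + (-6)·C(j-1,1) + (-2)·C(j-1,2).
At j = 12: j-1 = 11, so a_{12} = -10 - 66 - 110 = -186.

-186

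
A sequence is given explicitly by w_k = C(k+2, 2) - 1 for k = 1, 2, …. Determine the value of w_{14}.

119

C(16, 2) = 120, so w_{14} = 119.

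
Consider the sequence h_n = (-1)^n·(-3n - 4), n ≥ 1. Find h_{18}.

(-1)^18 = 1; -3n - 4 at n=18 is -58; so h_{18} = -58.

-58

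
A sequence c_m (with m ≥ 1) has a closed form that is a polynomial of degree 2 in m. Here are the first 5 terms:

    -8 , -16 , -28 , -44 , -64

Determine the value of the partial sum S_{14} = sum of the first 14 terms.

-2296

1st diffs: -8, -12, -16, -20.
2nd diffs: -4, -4, -4 (constant).
Newton forward-difference form: c_m = -8 + (-8)·C(m-1,1) + (-4)·C(m-1,2).
Continuing: …, -88, -116, -148, -184, …, c_{14} = -424.
Summing m = 1..14 (14 terms) gives -2296.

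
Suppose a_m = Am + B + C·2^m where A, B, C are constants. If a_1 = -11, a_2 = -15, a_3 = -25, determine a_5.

Write the equations: A + B + 2C = -11; 2A + B + 4C = -15; 3A + B + 8C = -25.
Subtracting the first from the second: A + 2C = -4.
Subtracting the second from the third: A + 4C = -10.
Solving: C = -3, A = 2, then B = -7.
Hence a_5 = 2·5 + (-7) + (-3)·32 = -93.

-93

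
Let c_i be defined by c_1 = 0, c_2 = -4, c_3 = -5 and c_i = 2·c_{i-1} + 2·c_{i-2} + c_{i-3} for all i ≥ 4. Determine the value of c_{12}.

-72733

Step forward from the initial values:
c_4 = -18; c_5 = -50; c_6 = -141; c_7 = -400; c_8 = -1132; c_9 = -3205; c_{10} = -9074; c_{11} = -25690; c_{12} = -72733.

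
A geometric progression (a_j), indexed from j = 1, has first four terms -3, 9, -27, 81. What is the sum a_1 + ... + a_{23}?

Common ratio r = -3.
a_j = (-3)·(-3)^(j-1).
S = (-3)·((-3)^23 - 1)/(-3 - 1) = (-3)·(-94143178827 - 1)/(-4) = -70607384121.

-70607384121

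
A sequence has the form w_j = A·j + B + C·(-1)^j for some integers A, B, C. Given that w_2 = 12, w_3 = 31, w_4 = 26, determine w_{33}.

At j = 2, 3, 4: 2A + B + C = 12; 3A + B - C = 31; 4A + B + C = 26.
Subtracting the first from the second: A - 2C = 19.
Subtracting the second from the third: A + 2C = -5.
Solving: C = -6, A = 7, then B = 4.
Hence w_{33} = 7·33 + 4 + (-6)·(-1) = 241.

241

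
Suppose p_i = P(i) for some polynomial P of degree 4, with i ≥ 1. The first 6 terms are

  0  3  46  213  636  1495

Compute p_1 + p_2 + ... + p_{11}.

56661

1st diffs: 3, 43, 167, 423, 859.
2nd diffs: 40, 124, 256, 436.
3rd diffs: 84, 132, 180.
4th diffs: 48, 48 (constant).
Newton forward-difference form: p_i = 3·C(i-1,1) + 40·C(i-1,2) + 84·C(i-1,3) + 48·C(i-1,4).
Continuing: …, 3018, 5481, 9208, 14571, …, p_{11} = 21990.
Summing i = 1..11 (11 terms) gives 56661.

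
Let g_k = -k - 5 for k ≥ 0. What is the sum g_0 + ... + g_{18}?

Over k = 0..18: Σk = 171.
Total = (-1)·171 + (-5)·19 = -266.

-266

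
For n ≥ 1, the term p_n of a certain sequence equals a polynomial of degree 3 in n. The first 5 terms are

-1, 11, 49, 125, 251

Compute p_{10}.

2051

1st diffs: 12, 38, 76, 126.
2nd diffs: 26, 38, 50.
3rd diffs: 12, 12 (constant).
Newton forward-difference form: p_n = -1 + 12·C(n-1,1) + 26·C(n-1,2) + 12·C(n-1,3).
At n = 10: n-1 = 9, so p_{10} = -1 + 108 + 936 + 1008 = 2051.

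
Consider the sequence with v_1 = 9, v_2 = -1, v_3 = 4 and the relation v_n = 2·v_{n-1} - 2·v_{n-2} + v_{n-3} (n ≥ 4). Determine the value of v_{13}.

9

Step forward from the initial values:
v_4 = 19; v_5 = 29; v_6 = 24; v_7 = 9; v_8 = -1; v_9 = 4; v_{10} = 19; v_{11} = 29; v_{12} = 24; v_{13} = 9.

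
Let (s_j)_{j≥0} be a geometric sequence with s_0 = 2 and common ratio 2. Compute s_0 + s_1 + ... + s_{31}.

8589934590

s_j = 2·2^(j-0).
S = 2·(2^32 - 1)/(2 - 1) = 2·(4294967296 - 1)/(1) = 8589934590.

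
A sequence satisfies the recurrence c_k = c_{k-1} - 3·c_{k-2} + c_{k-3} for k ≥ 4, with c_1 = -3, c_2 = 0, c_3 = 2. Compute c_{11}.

Compute successive terms:
c_4 = -1, c_5 = -7, c_6 = -2, c_7 = 18, c_8 = 17, c_9 = -39, c_{10} = -72, c_{11} = 62.

62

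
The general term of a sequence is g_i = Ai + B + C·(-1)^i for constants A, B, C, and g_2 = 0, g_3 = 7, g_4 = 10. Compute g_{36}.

The three given values yield: 2A + B + C = 0; 3A + B - C = 7; 4A + B + C = 10.
Subtracting the first from the second: A - 2C = 7.
Subtracting the second from the third: A + 2C = 3.
Solving: C = -1, A = 5, then B = -9.
Therefore g_{36} = 180 + (-9) + (-1)·1 = 170.

170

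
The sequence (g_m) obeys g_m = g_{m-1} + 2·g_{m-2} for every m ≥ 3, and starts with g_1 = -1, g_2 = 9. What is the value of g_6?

Applying the relation repeatedly:
g_3 = 7;  g_4 = 25;  g_5 = 39;  g_6 = 89.
(Characteristic roots are 2 and -1.)

89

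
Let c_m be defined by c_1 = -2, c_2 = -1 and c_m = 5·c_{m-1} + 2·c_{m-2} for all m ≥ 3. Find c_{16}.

c_3 = -9, c_4 = -47, c_5 = -253, …, c_{13} = -175523213, c_{14} = -942960079, c_{15} = -5065846821, c_{16} = -27215154263.

-27215154263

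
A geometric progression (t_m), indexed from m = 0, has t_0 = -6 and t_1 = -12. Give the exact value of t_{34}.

-103079215104

Common ratio r = 2.
t_m = (-6)·2^(m-0).
t_{34} = (-6)·2^34 = -103079215104.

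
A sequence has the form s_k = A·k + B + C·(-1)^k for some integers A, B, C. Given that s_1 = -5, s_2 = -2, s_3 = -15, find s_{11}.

-55

At k = 1, 2, 3: A + B - C = -5; 2A + B + C = -2; 3A + B - C = -15.
Subtracting the first from the second: A + 2C = 3.
Subtracting the second from the third: A - 2C = -13.
Solving: C = 4, A = -5, then B = 4.
Therefore s_{11} = -55 + 4 + 4·(-1) = -55.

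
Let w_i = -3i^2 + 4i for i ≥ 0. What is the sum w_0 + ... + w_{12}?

Over i = 0..12: Σi = 78, Σi² = 650.
Total = (-3)·650 + (4)·78 = -1638.

-1638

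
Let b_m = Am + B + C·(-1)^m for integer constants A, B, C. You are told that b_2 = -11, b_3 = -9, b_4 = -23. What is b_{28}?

At m = 2, 3, 4: 2A + B + C = -11; 3A + B - C = -9; 4A + B + C = -23.
Subtracting the first from the second: A - 2C = 2.
Subtracting the second from the third: A + 2C = -14.
Solving: C = -4, A = -6, then B = 5.
Therefore b_{28} = -168 + 5 + (-4)·1 = -167.

-167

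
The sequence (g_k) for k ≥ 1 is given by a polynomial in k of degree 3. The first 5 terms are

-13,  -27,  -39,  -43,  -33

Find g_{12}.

1st diffs: -14, -12, -4, 10.
2nd diffs: 2, 8, 14.
3rd diffs: 6, 6 (constant).
Newton forward-difference form: g_k = -13 + (-14)·C(k-1,1) + 2·C(k-1,2) + 6·C(k-1,3).
At k = 12: k-1 = 11, so g_{12} = -13 - 154 + 110 + 990 = 933.

933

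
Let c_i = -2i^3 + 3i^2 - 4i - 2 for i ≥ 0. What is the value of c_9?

c_9 = -2·9^3 + 3·9^2 - 4·9 - 2 = -1253.

-1253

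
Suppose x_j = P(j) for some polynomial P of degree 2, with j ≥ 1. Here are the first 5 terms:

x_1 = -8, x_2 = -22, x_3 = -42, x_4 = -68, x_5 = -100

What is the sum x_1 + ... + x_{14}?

1st diffs: -14, -20, -26, -32.
2nd diffs: -6, -6, -6 (constant).
Newton forward-difference form: x_j = -8 + (-14)·C(j-1,1) + (-6)·C(j-1,2).
Continuing: …, -138, -182, -232, -288, …, x_{14} = -658.
Summing j = 1..14 (14 terms) gives -3570.

-3570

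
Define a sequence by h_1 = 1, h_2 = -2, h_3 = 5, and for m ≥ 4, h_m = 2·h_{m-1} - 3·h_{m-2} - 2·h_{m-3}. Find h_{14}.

-18002

Iterate the recurrence:
h_4 = 14; h_5 = 17; h_6 = -18; …; h_{11} = 2101; h_{12} = 1934; h_{13} = -3999; h_{14} = -18002.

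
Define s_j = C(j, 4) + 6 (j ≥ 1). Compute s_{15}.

1371

C(15, 4) = 1365, so s_{15} = 1371.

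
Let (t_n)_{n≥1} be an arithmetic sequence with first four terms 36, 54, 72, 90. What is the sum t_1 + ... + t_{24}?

5832

Common difference d = 18.
t_n = 36 + (n - 1)·18.
t_{24} = 450; S = 24·(36 + 450)/2 = 5832.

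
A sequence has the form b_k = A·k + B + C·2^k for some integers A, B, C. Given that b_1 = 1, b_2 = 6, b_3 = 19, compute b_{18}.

1048518

The three given values yield: A + B + 2C = 1; 2A + B + 4C = 6; 3A + B + 8C = 19.
Subtracting the first from the second: A + 2C = 5.
Subtracting the second from the third: A + 4C = 13.
Solving: C = 4, A = -3, then B = -4.
So b_k = -3·k + (-4) + 4·2^k; at k=18 this is 1048518.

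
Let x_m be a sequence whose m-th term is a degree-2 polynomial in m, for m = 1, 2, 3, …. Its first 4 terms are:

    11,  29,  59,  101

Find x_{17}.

1st diffs: 18, 30, 42.
2nd diffs: 12, 12 (constant).
Newton forward-difference form: x_m = 11 + 18·C(m-1,1) + 12·C(m-1,2).
At m = 17: m-1 = 16, so x_{17} = 11 + 288 + 1440 = 1739.

1739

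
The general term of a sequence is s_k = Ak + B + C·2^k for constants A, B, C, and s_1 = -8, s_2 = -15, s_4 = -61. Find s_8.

-1017

Plug in k = 1, 2, 4: A + B + 2C = -8; 2A + B + 4C = -15; 4A + B + 16C = -61.
Subtracting the first from the second: A + 2C = -7.
Subtracting the second from the third: 2A + 12C = -46.
Solving: C = -4, A = 1, then B = -1.
Hence s_8 = 1·8 + (-1) + (-4)·256 = -1017.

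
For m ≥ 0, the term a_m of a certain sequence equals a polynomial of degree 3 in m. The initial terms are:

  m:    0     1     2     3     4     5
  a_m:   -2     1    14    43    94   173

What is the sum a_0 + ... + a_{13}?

9891

1st diffs: 3, 13, 29, 51, 79.
2nd diffs: 10, 16, 22, 28.
3rd diffs: 6, 6, 6 (constant).
So a_m = m^3 + 2m^2 - 2.
Continuing: …, 286, 439, 638, 889, …, a_{13} = 2533.
Summing m = 0..13 (14 terms) gives 9891.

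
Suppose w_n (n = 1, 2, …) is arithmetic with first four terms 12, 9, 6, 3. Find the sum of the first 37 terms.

Common difference d = -3.
w_n = 12 + (n - 1)·(-3).
w_{37} = -96; S = 37·(12 + (-96))/2 = -1554.

-1554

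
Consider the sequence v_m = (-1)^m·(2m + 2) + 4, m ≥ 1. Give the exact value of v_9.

-16

(-1)^9 = -1; 2m + 2 at m=9 is 20; so v_9 = -16.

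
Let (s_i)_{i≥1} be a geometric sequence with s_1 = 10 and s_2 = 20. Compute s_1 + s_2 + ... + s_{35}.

Common ratio r = 2.
s_i = 10·2^(i-1).
S = 10·(2^35 - 1)/(2 - 1) = 10·(34359738368 - 1)/(1) = 343597383670.

343597383670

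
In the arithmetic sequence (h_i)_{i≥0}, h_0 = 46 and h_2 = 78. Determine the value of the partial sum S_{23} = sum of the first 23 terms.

5106

Common difference d = (78 - 46) / (2 - 0) = 16.
h_i = 46 + (i - 0)·16.
h_{22} = 398; S = 23·(46 + 398)/2 = 5106.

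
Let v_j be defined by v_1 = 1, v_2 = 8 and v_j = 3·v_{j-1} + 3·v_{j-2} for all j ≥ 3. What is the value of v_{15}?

Compute successive terms:
v_3 = 27;  v_4 = 105;  v_5 = 396;  …;  v_{12} = 4462695;  v_{13} = 16919361;  v_{14} = 64146168;  v_{15} = 243196587.

243196587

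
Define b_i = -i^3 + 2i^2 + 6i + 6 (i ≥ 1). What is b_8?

b_8 = -1·8^3 + 2·8^2 + 6·8 + 6 = -330.

-330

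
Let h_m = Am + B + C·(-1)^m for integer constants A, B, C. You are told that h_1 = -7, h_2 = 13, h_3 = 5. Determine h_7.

Plug in m = 1, 2, 3: A + B - C = -7; 2A + B + C = 13; 3A + B - C = 5.
Subtracting the first from the second: A + 2C = 20.
Subtracting the second from the third: A - 2C = -8.
Solving: C = 7, A = 6, then B = -6.
So h_m = 6·m + (-6) + 7·(-1)^m; at m=7 this is 29.

29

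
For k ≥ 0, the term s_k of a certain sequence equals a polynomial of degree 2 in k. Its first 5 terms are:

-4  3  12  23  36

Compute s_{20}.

1st diffs: 7, 9, 11, 13.
2nd diffs: 2, 2, 2 (constant).
So s_k = k^2 + 6k - 4.
Evaluating at k = 20 gives s_{20} = 516.

516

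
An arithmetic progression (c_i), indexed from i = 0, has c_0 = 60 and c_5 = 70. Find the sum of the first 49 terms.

5292

Common difference d = (70 - 60) / (5 - 0) = 2.
c_i = 60 + (i - 0)·2.
c_{48} = 156; S = 49·(60 + 156)/2 = 5292.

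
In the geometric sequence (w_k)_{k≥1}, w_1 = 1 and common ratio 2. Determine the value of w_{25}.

w_k = 1·2^(k-1).
w_{25} = 1·2^24 = 16777216.

16777216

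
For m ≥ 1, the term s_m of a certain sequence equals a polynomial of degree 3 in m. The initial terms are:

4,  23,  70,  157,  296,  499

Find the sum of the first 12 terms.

13402

1st diffs: 19, 47, 87, 139, 203.
2nd diffs: 28, 40, 52, 64.
3rd diffs: 12, 12, 12 (constant).
Newton forward-difference form: s_m = 4 + 19·C(m-1,1) + 28·C(m-1,2) + 12·C(m-1,3).
Continuing: …, 778, 1145, 1612, 2191, …, s_{12} = 3733.
Summing m = 1..12 (12 terms) gives 13402.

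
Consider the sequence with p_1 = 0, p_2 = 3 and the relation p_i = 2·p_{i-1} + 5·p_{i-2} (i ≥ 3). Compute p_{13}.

1738044

Iterate the recurrence:
p_3 = 6, p_4 = 27, p_5 = 84, …, p_{10} = 42363, p_{11} = 146046, p_{12} = 503907, p_{13} = 1738044.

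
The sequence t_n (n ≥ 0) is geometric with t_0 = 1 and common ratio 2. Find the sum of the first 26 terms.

t_n = 1·2^(n-0).
S = 1·(2^26 - 1)/(2 - 1) = 1·(67108864 - 1)/(1) = 67108863.

67108863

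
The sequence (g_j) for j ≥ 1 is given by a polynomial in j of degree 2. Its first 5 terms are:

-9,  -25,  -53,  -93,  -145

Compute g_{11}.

-709

1st diffs: -16, -28, -40, -52.
2nd diffs: -12, -12, -12 (constant).
Newton forward-difference form: g_j = -9 + (-16)·C(j-1,1) + (-12)·C(j-1,2).
At j = 11: j-1 = 10, so g_{11} = -9 - 160 - 540 = -709.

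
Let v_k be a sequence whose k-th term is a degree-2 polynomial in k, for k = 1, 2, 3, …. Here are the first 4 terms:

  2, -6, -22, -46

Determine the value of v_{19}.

1st diffs: -8, -16, -24.
2nd diffs: -8, -8 (constant).
Newton forward-difference form: v_k = 2 + (-8)·C(k-1,1) + (-8)·C(k-1,2).
At k = 19: k-1 = 18, so v_{19} = 2 - 144 - 1224 = -1366.

-1366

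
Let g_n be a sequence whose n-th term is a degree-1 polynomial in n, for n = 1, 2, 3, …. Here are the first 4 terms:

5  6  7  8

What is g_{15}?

1st diffs: 1, 1, 1 (constant).
So g_n = n + 4.
Evaluating at n = 15 gives g_{15} = 19.

19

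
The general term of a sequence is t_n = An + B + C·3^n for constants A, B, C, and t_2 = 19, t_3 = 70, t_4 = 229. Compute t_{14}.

14348863

Plug in n = 2, 3, 4: 2A + B + 9C = 19; 3A + B + 27C = 70; 4A + B + 81C = 229.
Subtracting the first from the second: A + 18C = 51.
Subtracting the second from the third: A + 54C = 159.
Solving: C = 3, A = -3, then B = -2.
Therefore t_{14} = -42 + (-2) + 3·4782969 = 14348863.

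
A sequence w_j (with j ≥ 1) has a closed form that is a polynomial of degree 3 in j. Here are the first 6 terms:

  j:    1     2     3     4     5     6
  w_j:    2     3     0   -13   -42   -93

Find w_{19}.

1st diffs: 1, -3, -13, -29, -51.
2nd diffs: -4, -10, -16, -22.
3rd diffs: -6, -6, -6 (constant).
So w_j = -j^3 + 4j^2 - 4j + 3.
Evaluating at j = 19 gives w_{19} = -5488.

-5488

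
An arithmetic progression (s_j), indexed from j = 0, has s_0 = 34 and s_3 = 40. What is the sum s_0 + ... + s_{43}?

3388

Common difference d = (40 - 34) / (3 - 0) = 2.
s_j = 34 + (j - 0)·2.
s_{43} = 120; S = 44·(34 + 120)/2 = 3388.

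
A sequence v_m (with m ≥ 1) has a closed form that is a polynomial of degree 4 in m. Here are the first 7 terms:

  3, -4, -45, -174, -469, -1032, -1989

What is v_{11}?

1st diffs: -7, -41, -129, -295, -563, -957.
2nd diffs: -34, -88, -166, -268, -394.
3rd diffs: -54, -78, -102, -126.
4th diffs: -24, -24, -24 (constant).
Newton forward-difference form: v_m = 3 + (-7)·C(m-1,1) + (-34)·C(m-1,2) + (-54)·C(m-1,3) + (-24)·C(m-1,4).
At m = 11: m-1 = 10, so v_{11} = 3 - 70 - 1530 - 6480 - 5040 = -13117.

-13117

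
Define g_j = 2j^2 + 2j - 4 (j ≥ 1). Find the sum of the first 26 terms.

13000

Over j = 1..26: Σj = 351, Σj² = 6201.
Total = (2)·6201 + (2)·351 + (-4)·26 = 13000.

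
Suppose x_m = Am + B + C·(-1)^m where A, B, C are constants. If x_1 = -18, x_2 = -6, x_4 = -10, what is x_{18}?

-38

The three given values yield: A + B - C = -18; 2A + B + C = -6; 4A + B + C = -10.
Subtracting the first from the second: A + 2C = 12.
Subtracting the second from the third: 2A = -4.
Solving: C = 7, A = -2, then B = -9.
Therefore x_{18} = -36 + (-9) + 7·1 = -38.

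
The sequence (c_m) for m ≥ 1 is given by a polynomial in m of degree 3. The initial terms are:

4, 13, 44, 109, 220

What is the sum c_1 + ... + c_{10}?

1st diffs: 9, 31, 65, 111.
2nd diffs: 22, 34, 46.
3rd diffs: 12, 12 (constant).
So c_m = 2m^3 - m^2 - 2m + 5.
Continuing: …, 389, 628, 949, 1364, …, c_{10} = 1885.
Summing m = 1..10 (10 terms) gives 5605.

5605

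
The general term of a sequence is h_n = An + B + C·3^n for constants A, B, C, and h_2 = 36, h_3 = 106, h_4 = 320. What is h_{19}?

4649045834

Plug in n = 2, 3, 4: 2A + B + 9C = 36; 3A + B + 27C = 106; 4A + B + 81C = 320.
Subtracting the first from the second: A + 18C = 70.
Subtracting the second from the third: A + 54C = 214.
Solving: C = 4, A = -2, then B = 4.
Hence h_{19} = -2·19 + 4 + 4·1162261467 = 4649045834.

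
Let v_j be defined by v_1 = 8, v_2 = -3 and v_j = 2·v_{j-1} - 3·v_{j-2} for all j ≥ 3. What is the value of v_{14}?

11433

Compute successive terms:
v_3 = -30; v_4 = -51; v_5 = -12; …; v_{11} = -1686; v_{12} = 1317; v_{13} = 7692; v_{14} = 11433.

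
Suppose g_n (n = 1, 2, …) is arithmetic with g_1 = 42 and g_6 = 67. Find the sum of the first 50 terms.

8225

Common difference d = (67 - 42) / (6 - 1) = 5.
g_n = 42 + (n - 1)·5.
g_{50} = 287; S = 50·(42 + 287)/2 = 8225.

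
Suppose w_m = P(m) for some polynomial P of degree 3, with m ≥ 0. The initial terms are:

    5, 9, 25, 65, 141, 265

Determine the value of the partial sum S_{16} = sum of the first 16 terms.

1st diffs: 4, 16, 40, 76, 124.
2nd diffs: 12, 24, 36, 48.
3rd diffs: 12, 12, 12 (constant).
Newton forward-difference form: w_m = 5 + 4·C(m,1) + 12·C(m,2) + 12·C(m,3).
Continuing: …, 449, 705, 1045, 1481, …, w_{15} = 6785.
Summing m = 0..15 (16 terms) gives 29120.

29120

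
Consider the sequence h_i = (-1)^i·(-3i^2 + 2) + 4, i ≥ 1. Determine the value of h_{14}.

(-1)^14 = 1; -3i^2 + 2 at i=14 is -586; so h_{14} = -582.

-582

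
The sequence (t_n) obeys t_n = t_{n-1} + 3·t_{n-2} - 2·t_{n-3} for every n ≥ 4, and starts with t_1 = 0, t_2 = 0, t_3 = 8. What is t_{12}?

3080

Applying the relation repeatedly:
t_4 = 8; t_5 = 32; t_6 = 40; t_7 = 120; t_8 = 176; t_9 = 456; t_{10} = 744; t_{11} = 1760; t_{12} = 3080.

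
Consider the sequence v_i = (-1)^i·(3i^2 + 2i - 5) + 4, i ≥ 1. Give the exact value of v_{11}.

(-1)^11 = -1; 3i^2 + 2i - 5 at i=11 is 380; so v_{11} = -376.

-376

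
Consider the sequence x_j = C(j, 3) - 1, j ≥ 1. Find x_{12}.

C(12, 3) = 220, so x_{12} = 219.

219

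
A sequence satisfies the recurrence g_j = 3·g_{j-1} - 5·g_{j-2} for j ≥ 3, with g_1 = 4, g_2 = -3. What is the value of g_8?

g_3 = -29;  g_4 = -72;  g_5 = -71;  g_6 = 147;  g_7 = 796;  g_8 = 1653.

1653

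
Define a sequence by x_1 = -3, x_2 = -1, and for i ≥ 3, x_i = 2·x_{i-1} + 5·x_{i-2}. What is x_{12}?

Step forward from the initial values:
x_3 = -17, x_4 = -39, x_5 = -163, x_6 = -521, x_7 = -1857, x_8 = -6319, x_9 = -21923, x_{10} = -75441, x_{11} = -260497, x_{12} = -898199.

-898199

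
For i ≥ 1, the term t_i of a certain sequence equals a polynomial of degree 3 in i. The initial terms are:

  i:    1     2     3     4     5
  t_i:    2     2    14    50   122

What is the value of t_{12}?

1st diffs: 0, 12, 36, 72.
2nd diffs: 12, 24, 36.
3rd diffs: 12, 12 (constant).
So t_i = 2i^3 - 6i^2 + 4i + 2.
Evaluating at i = 12 gives t_{12} = 2642.

2642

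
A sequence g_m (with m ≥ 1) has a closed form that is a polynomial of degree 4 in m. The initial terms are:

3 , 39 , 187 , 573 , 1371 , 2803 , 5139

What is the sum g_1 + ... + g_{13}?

1st diffs: 36, 148, 386, 798, 1432, 2336.
2nd diffs: 112, 238, 412, 634, 904.
3rd diffs: 126, 174, 222, 270.
4th diffs: 48, 48, 48 (constant).
So g_m = 2m^4 + m^3 - m + 1.
Continuing: …, 8697, 13843, 20991, 30603, …, g_{13} = 59307.
Summing m = 1..13 (13 terms) gives 186745.

186745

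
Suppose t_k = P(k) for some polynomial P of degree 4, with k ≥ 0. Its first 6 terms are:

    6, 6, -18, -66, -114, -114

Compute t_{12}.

10302

1st diffs: 0, -24, -48, -48, 0.
2nd diffs: -24, -24, 0, 48.
3rd diffs: 0, 24, 48.
4th diffs: 24, 24 (constant).
So t_k = k^4 - 6k^3 - k^2 + 6k + 6.
Evaluating at k = 12 gives t_{12} = 10302.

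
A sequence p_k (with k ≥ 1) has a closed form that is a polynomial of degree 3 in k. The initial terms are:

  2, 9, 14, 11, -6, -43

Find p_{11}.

-738

1st diffs: 7, 5, -3, -17, -37.
2nd diffs: -2, -8, -14, -20.
3rd diffs: -6, -6, -6 (constant).
Newton forward-difference form: p_k = 2 + 7·C(k-1,1) + (-2)·C(k-1,2) + (-6)·C(k-1,3).
At k = 11: k-1 = 10, so p_{11} = 2 + 70 - 90 - 720 = -738.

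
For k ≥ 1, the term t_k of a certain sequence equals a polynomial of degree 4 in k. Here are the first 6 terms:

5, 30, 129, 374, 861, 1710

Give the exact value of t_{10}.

11966

1st diffs: 25, 99, 245, 487, 849.
2nd diffs: 74, 146, 242, 362.
3rd diffs: 72, 96, 120.
4th diffs: 24, 24 (constant).
So t_k = k^4 + 2k^3 - 4k + 6.
Evaluating at k = 10 gives t_{10} = 11966.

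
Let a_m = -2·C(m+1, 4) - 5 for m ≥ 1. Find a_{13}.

-2007

C(14, 4) = 1001, so a_{13} = -2007.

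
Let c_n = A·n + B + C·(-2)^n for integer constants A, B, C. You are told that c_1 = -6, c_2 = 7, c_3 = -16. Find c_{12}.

8201

The three given values yield: A + B - 2C = -6; 2A + B + 4C = 7; 3A + B - 8C = -16.
Subtracting the first from the second: A + 6C = 13.
Subtracting the second from the third: A - 12C = -23.
Solving: C = 2, A = 1, then B = -3.
Hence c_{12} = 1·12 + (-3) + 2·4096 = 8201.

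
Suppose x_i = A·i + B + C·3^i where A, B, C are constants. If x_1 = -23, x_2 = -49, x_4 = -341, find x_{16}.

-172186925

At i = 1, 2, 4: A + B + 3C = -23; 2A + B + 9C = -49; 4A + B + 81C = -341.
Subtracting the first from the second: A + 6C = -26.
Subtracting the second from the third: 2A + 72C = -292.
Solving: C = -4, A = -2, then B = -9.
Hence x_{16} = -2·16 + (-9) + (-4)·43046721 = -172186925.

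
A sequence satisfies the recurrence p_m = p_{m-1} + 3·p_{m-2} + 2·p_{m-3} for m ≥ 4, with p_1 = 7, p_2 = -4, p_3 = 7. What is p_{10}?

2381

Compute successive terms:
p_4 = 9;  p_5 = 22;  p_6 = 63;  p_7 = 147;  p_8 = 380;  p_9 = 947;  p_{10} = 2381.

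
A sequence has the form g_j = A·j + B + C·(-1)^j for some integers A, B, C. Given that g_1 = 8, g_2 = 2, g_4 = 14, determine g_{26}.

Plug in j = 1, 2, 4: A + B - C = 8; 2A + B + C = 2; 4A + B + C = 14.
Subtracting the first from the second: A + 2C = -6.
Subtracting the second from the third: 2A = 12.
Solving: C = -6, A = 6, then B = -4.
Hence g_{26} = 6·26 + (-4) + (-6)·1 = 146.

146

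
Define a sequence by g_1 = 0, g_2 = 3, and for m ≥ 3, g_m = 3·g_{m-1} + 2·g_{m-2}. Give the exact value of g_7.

1485

Applying the relation repeatedly:
g_3 = 9  g_4 = 33  g_5 = 117  g_6 = 417  g_7 = 1485.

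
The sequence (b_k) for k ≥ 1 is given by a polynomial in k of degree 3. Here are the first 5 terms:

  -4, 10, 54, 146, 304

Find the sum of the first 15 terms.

39630

1st diffs: 14, 44, 92, 158.
2nd diffs: 30, 48, 66.
3rd diffs: 18, 18 (constant).
Newton forward-difference form: b_k = -4 + 14·C(k-1,1) + 30·C(k-1,2) + 18·C(k-1,3).
Continuing: …, 546, 890, 1354, 1956, …, b_{15} = 9474.
Summing k = 1..15 (15 terms) gives 39630.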